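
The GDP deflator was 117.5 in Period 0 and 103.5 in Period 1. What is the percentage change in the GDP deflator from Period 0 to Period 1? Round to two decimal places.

-11.91%

Change = (103.5 − 117.5) / 117.5 × 100
       = -14.0 / 117.5 × 100 = -11.9149%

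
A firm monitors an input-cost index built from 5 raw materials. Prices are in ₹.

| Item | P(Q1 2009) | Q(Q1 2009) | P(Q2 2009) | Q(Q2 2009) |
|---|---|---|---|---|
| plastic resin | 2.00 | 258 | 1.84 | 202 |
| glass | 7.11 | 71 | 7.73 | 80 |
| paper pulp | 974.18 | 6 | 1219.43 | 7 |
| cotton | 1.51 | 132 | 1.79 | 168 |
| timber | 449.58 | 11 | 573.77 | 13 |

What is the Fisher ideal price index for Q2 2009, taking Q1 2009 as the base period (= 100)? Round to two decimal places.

124.20

Laspeyres component (base-period weights):
ΣP(Q2 2009)Q(Q1 2009) = 1.84×258 + 7.73×71 + 1219.43×6 + 1.79×132 + 573.77×11 = 474.72 + 548.83 + 7316.58 + 236.28 + 6311.47 = 14887.88
ΣP(Q1 2009)Q(Q1 2009) = 2.00×258 + 7.11×71 + 974.18×6 + 1.51×132 + 449.58×11 = 516 + 504.81 + 5845.08 + 199.32 + 4945.38 = 12010.59
L = 14887.88 / 12010.59 × 100 = 123.9563
Paasche component (current-period weights):
ΣP(Q2 2009)Q(Q2 2009) = 1.84×202 + 7.73×80 + 1219.43×7 + 1.79×168 + 573.77×13 = 371.68 + 618.4 + 8536.01 + 300.72 + 7459.01 = 17285.82
ΣP(Q1 2009)Q(Q2 2009) = 2.00×202 + 7.11×80 + 974.18×7 + 1.51×168 + 449.58×13 = 404 + 568.8 + 6819.26 + 253.68 + 5844.54 = 13890.28
P = 17285.82 / 13890.28 × 100 = 124.4454
Fisher = √(L × P) = √(123.9563 × 124.4454) = 124.2006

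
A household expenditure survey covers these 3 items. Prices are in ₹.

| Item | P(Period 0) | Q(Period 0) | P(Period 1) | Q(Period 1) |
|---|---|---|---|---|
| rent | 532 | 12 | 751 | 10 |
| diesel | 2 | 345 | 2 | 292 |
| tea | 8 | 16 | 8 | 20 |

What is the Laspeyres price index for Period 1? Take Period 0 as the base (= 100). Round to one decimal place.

Laspeyres price index uses base-period quantities as weights.
ΣP(Period 1)·Q(Period 0) = 751×12 + 2×345 + 8×16 = 9012 + 690 + 128 = 9830
ΣP(Period 0)·Q(Period 0) = 532×12 + 2×345 + 8×16 = 6384 + 690 + 128 = 7202
Index = 9830 / 7202 × 100 = 136.4899

136.5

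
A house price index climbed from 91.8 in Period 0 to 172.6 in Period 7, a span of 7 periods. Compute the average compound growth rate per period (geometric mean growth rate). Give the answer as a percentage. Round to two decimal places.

Growth factor = (172.6/91.8)^(1/7) = (1.880174)^(1/7) = 1.094388
Growth rate = 1.094388 − 1 = 0.094388 = 9.4388%

9.44%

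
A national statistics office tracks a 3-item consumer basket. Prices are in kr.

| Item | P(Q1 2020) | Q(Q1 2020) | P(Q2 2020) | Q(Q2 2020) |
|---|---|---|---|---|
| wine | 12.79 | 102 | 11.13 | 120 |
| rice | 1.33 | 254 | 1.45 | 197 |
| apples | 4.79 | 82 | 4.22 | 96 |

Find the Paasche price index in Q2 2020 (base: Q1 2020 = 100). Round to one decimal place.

Paasche price index uses current-period quantities as weights.
ΣP(Q2 2020)·Q(Q2 2020) = 11.13×120 + 1.45×197 + 4.22×96 = 1335.6 + 285.65 + 405.12 = 2026.37
ΣP(Q1 2020)·Q(Q2 2020) = 12.79×120 + 1.33×197 + 4.79×96 = 1534.8 + 262.01 + 459.84 = 2256.65
Index = 2026.37 / 2256.65 × 100 = 89.7955

89.8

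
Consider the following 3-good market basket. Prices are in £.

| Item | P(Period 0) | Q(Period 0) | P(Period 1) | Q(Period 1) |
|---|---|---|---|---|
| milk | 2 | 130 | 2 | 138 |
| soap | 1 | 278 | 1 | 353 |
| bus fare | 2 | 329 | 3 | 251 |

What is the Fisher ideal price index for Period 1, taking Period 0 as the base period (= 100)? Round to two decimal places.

124.82

Laspeyres component (base-period weights):
ΣP(Period 1)Q(Period 0) = 2×130 + 1×278 + 3×329 = 260 + 278 + 987 = 1525
ΣP(Period 0)Q(Period 0) = 2×130 + 1×278 + 2×329 = 260 + 278 + 658 = 1196
L = 1525 / 1196 × 100 = 127.5084
Paasche component (current-period weights):
ΣP(Period 1)Q(Period 1) = 2×138 + 1×353 + 3×251 = 276 + 353 + 753 = 1382
ΣP(Period 0)Q(Period 1) = 2×138 + 1×353 + 2×251 = 276 + 353 + 502 = 1131
P = 1382 / 1131 × 100 = 122.1927
Fisher = √(L × P) = √(127.5084 × 122.1927) = 124.8223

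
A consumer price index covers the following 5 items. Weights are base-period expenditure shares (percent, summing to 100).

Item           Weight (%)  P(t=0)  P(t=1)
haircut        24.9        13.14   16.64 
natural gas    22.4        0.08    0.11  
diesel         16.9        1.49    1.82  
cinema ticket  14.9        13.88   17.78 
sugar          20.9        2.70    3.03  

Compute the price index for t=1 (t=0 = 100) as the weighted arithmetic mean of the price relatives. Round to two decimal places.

125.52

haircut: 24.9 × (16.64/13.14) = 24.9 × 1.266362 = 31.5324
natural gas: 22.4 × (0.11/0.08) = 22.4 × 1.375000 = 30.8000
diesel: 16.9 × (1.82/1.49) = 16.9 × 1.221477 = 20.6430
cinema ticket: 14.9 × (17.78/13.88) = 14.9 × 1.280980 = 19.0866
sugar: 20.9 × (3.03/2.70) = 20.9 × 1.122222 = 23.4544
Index = Σ wᵢ·(p₁ᵢ/p₀ᵢ) = 31.5324 + 30.8000 + 20.6430 + 19.0866 + 23.4544 = 125.5164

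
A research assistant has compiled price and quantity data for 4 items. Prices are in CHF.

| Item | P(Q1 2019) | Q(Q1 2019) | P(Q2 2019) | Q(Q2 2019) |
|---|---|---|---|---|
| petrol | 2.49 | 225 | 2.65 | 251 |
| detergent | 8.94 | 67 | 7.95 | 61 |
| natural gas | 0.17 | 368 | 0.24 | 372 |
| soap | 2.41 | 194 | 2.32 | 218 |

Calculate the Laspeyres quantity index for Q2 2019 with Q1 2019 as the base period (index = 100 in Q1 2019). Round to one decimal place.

Laspeyres quantity index uses base-period prices as weights.
ΣP(Q1 2019)·Q(Q2 2019) = 2.49×251 + 8.94×61 + 0.17×372 + 2.41×218 = 624.99 + 545.34 + 63.24 + 525.38 = 1758.95
ΣP(Q1 2019)·Q(Q1 2019) = 2.49×225 + 8.94×67 + 0.17×368 + 2.41×194 = 560.25 + 598.98 + 62.56 + 467.54 = 1689.33
Index = 1758.95 / 1689.33 × 100 = 104.1212

104.1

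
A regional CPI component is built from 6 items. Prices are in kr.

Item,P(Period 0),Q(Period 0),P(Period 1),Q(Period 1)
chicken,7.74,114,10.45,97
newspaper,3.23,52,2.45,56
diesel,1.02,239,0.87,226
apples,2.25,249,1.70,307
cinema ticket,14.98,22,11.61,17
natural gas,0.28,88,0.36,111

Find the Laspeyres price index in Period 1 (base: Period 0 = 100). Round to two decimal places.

101.29

Laspeyres price index uses base-period quantities as weights.
ΣP(Period 1)·Q(Period 0) = 10.45×114 + 2.45×52 + 0.87×239 + 1.70×249 + 11.61×22 + 0.36×88 = 1191.3 + 127.4 + 207.93 + 423.3 + 255.42 + 31.68 = 2237.03
ΣP(Period 0)·Q(Period 0) = 7.74×114 + 3.23×52 + 1.02×239 + 2.25×249 + 14.98×22 + 0.28×88 = 882.36 + 167.96 + 243.78 + 560.25 + 329.56 + 24.64 = 2208.55
Index = 2237.03 / 2208.55 × 100 = 101.2895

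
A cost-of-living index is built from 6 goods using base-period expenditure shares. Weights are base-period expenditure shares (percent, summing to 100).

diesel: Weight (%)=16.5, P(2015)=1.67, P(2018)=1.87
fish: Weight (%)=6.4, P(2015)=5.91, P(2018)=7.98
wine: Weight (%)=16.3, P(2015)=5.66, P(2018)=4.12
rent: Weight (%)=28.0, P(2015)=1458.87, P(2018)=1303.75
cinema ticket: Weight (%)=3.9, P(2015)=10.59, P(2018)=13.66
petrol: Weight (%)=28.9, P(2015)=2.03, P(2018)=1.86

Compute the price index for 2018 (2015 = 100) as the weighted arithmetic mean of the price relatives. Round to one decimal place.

diesel: 16.5 × (1.87/1.67) = 16.5 × 1.119760 = 18.4760
fish: 6.4 × (7.98/5.91) = 6.4 × 1.350254 = 8.6416
wine: 16.3 × (4.12/5.66) = 16.3 × 0.727915 = 11.8650
rent: 28.0 × (1303.75/1458.87) = 28.0 × 0.893671 = 25.0228
cinema ticket: 3.9 × (13.66/10.59) = 3.9 × 1.289896 = 5.0306
petrol: 28.9 × (1.86/2.03) = 28.9 × 0.916256 = 26.4798
Index = Σ wᵢ·(p₁ᵢ/p₀ᵢ) = 18.4760 + 8.6416 + 11.8650 + 25.0228 + 5.0306 + 26.4798 = 95.5159

95.5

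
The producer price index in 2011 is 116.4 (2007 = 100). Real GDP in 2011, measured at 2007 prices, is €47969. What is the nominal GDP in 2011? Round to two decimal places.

Nominal = Real × (Index/100) = 47969 × (116.4/100)
        = 47969 × 1.164 = 55835.9160

55835.92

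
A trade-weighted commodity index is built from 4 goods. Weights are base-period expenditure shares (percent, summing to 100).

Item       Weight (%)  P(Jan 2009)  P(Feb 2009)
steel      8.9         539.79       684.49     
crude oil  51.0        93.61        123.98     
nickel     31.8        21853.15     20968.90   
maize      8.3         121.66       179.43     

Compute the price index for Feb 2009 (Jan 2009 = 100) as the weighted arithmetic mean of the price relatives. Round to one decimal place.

121.6

steel: 8.9 × (684.49/539.79) = 8.9 × 1.268067 = 11.2858
crude oil: 51.0 × (123.98/93.61) = 51.0 × 1.324431 = 67.5460
nickel: 31.8 × (20968.90/21853.15) = 31.8 × 0.959537 = 30.5133
maize: 8.3 × (179.43/121.66) = 8.3 × 1.474848 = 12.2412
Index = Σ wᵢ·(p₁ᵢ/p₀ᵢ) = 11.2858 + 67.5460 + 30.5133 + 12.2412 = 121.5863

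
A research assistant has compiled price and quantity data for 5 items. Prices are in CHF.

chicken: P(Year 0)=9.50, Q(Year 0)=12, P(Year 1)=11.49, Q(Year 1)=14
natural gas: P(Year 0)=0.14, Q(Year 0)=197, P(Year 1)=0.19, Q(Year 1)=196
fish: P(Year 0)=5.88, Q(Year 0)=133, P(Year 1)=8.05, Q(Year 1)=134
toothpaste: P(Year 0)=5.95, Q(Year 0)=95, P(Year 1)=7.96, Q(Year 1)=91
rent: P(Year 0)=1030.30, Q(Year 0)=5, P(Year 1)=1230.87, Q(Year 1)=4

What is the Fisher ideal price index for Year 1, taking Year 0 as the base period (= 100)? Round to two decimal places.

123.12

Laspeyres component (base-period weights):
ΣP(Year 1)Q(Year 0) = 11.49×12 + 0.19×197 + 8.05×133 + 7.96×95 + 1230.87×5 = 137.88 + 37.43 + 1070.65 + 756.2 + 6154.35 = 8156.51
ΣP(Year 0)Q(Year 0) = 9.50×12 + 0.14×197 + 5.88×133 + 5.95×95 + 1030.30×5 = 114 + 27.58 + 782.04 + 565.25 + 5151.5 = 6640.37
L = 8156.51 / 6640.37 × 100 = 122.8322
Paasche component (current-period weights):
ΣP(Year 1)Q(Year 1) = 11.49×14 + 0.19×196 + 8.05×134 + 7.96×91 + 1230.87×4 = 160.86 + 37.24 + 1078.7 + 724.36 + 4923.48 = 6924.64
ΣP(Year 0)Q(Year 1) = 9.50×14 + 0.14×196 + 5.88×134 + 5.95×91 + 1030.30×4 = 133 + 27.44 + 787.92 + 541.45 + 4121.2 = 5611.01
P = 6924.64 / 5611.01 × 100 = 123.4116
Fisher = √(L × P) = √(122.8322 × 123.4116) = 123.1216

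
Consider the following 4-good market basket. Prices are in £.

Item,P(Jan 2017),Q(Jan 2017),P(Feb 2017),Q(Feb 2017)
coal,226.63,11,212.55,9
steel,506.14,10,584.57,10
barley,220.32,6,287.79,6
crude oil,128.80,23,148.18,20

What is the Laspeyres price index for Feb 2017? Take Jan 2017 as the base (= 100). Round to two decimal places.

112.50

Laspeyres price index uses base-period quantities as weights.
ΣP(Feb 2017)·Q(Jan 2017) = 212.55×11 + 584.57×10 + 287.79×6 + 148.18×23 = 2338.05 + 5845.7 + 1726.74 + 3408.14 = 13318.63
ΣP(Jan 2017)·Q(Jan 2017) = 226.63×11 + 506.14×10 + 220.32×6 + 128.80×23 = 2492.93 + 5061.4 + 1321.92 + 2962.4 = 11838.65
Index = 13318.63 / 11838.65 × 100 = 112.5013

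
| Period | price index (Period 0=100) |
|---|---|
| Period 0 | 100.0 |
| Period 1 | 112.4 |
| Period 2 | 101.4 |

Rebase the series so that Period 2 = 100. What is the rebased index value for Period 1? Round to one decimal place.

110.8

Rebased(Period 1) = 112.4 / 101.4 × 100 = 110.8481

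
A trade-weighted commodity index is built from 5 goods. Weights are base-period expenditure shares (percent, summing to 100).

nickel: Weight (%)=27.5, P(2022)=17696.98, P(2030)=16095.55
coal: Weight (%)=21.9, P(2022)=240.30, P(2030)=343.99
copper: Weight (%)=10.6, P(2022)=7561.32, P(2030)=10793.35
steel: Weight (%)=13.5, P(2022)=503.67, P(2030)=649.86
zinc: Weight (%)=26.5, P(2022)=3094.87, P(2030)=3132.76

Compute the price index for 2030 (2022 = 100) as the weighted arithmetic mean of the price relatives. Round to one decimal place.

nickel: 27.5 × (16095.55/17696.98) = 27.5 × 0.909508 = 25.0115
coal: 21.9 × (343.99/240.30) = 21.9 × 1.431502 = 31.3499
copper: 10.6 × (10793.35/7561.32) = 10.6 × 1.427443 = 15.1309
steel: 13.5 × (649.86/503.67) = 13.5 × 1.290250 = 17.4184
zinc: 26.5 × (3132.76/3094.87) = 26.5 × 1.012243 = 26.8244
Index = Σ wᵢ·(p₁ᵢ/p₀ᵢ) = 25.0115 + 31.3499 + 15.1309 + 17.4184 + 26.8244 = 115.7351

115.7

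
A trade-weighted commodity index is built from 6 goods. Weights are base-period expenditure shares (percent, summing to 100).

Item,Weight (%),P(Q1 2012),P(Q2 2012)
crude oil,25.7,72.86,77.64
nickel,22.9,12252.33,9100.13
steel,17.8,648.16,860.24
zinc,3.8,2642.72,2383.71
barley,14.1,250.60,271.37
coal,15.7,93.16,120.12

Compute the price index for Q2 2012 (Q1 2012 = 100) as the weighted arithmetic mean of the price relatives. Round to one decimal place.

107.0

crude oil: 25.7 × (77.64/72.86) = 25.7 × 1.065605 = 27.3861
nickel: 22.9 × (9100.13/12252.33) = 22.9 × 0.742726 = 17.0084
steel: 17.8 × (860.24/648.16) = 17.8 × 1.327203 = 23.6242
zinc: 3.8 × (2383.71/2642.72) = 3.8 × 0.901991 = 3.4276
barley: 14.1 × (271.37/250.60) = 14.1 × 1.082881 = 15.2686
coal: 15.7 × (120.12/93.16) = 15.7 × 1.289395 = 20.2435
Index = Σ wᵢ·(p₁ᵢ/p₀ᵢ) = 27.3861 + 17.0084 + 23.6242 + 3.4276 + 15.2686 + 20.2435 = 106.9584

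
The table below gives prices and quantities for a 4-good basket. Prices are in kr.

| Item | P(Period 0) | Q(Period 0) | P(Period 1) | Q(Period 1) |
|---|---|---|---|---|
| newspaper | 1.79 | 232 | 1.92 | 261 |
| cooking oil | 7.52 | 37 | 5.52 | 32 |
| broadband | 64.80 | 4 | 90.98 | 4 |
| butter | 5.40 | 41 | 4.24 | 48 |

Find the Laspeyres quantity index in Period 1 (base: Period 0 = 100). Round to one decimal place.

Laspeyres quantity index uses base-period prices as weights.
ΣP(Period 0)·Q(Period 1) = 1.79×261 + 7.52×32 + 64.80×4 + 5.40×48 = 467.19 + 240.64 + 259.2 + 259.2 = 1226.23
ΣP(Period 0)·Q(Period 0) = 1.79×232 + 7.52×37 + 64.80×4 + 5.40×41 = 415.28 + 278.24 + 259.2 + 221.4 = 1174.12
Index = 1226.23 / 1174.12 × 100 = 104.4382

104.4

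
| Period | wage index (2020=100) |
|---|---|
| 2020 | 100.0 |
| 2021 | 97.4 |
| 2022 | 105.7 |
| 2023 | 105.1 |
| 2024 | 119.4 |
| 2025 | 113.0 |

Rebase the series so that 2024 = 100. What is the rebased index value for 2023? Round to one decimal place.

Rebased(2023) = 105.1 / 119.4 × 100 = 88.0235

88.0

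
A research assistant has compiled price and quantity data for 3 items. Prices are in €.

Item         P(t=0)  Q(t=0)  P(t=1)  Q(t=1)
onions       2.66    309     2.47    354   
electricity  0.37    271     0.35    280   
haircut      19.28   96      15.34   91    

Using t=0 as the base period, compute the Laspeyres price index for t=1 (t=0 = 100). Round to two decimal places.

84.05

Laspeyres price index uses base-period quantities as weights.
ΣP(t=1)·Q(t=0) = 2.47×309 + 0.35×271 + 15.34×96 = 763.23 + 94.85 + 1472.64 = 2330.72
ΣP(t=0)·Q(t=0) = 2.66×309 + 0.37×271 + 19.28×96 = 821.94 + 100.27 + 1850.88 = 2773.09
Index = 2330.72 / 2773.09 × 100 = 84.0478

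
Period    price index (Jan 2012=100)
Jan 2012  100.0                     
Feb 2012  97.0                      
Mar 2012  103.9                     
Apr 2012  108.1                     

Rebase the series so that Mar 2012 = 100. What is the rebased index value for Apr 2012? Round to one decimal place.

Rebased(Apr 2012) = 108.1 / 103.9 × 100 = 104.0423

104.0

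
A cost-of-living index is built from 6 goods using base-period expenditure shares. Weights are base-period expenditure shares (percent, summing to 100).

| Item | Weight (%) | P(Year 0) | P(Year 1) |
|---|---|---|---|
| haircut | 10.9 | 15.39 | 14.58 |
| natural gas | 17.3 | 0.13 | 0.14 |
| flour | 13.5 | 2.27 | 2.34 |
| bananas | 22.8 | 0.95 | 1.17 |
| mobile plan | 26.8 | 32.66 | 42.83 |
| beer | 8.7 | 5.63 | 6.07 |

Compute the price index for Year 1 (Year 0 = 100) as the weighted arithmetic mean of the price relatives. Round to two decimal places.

115.48

haircut: 10.9 × (14.58/15.39) = 10.9 × 0.947368 = 10.3263
natural gas: 17.3 × (0.14/0.13) = 17.3 × 1.076923 = 18.6308
flour: 13.5 × (2.34/2.27) = 13.5 × 1.030837 = 13.9163
bananas: 22.8 × (1.17/0.95) = 22.8 × 1.231579 = 28.0800
mobile plan: 26.8 × (42.83/32.66) = 26.8 × 1.311390 = 35.1453
beer: 8.7 × (6.07/5.63) = 8.7 × 1.078153 = 9.3799
Index = Σ wᵢ·(p₁ᵢ/p₀ᵢ) = 10.3263 + 18.6308 + 13.9163 + 28.0800 + 35.1453 + 9.3799 = 115.4786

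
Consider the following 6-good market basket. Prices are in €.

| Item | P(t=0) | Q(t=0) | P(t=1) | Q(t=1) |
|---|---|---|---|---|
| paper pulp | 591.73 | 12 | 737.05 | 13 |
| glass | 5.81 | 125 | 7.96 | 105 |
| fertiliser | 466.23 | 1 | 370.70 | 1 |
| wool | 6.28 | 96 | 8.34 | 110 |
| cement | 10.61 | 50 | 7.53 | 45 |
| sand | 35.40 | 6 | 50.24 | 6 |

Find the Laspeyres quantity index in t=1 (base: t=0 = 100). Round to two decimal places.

Laspeyres quantity index uses base-period prices as weights.
ΣP(t=0)·Q(t=1) = 591.73×13 + 5.81×105 + 466.23×1 + 6.28×110 + 10.61×45 + 35.40×6 = 7692.49 + 610.05 + 466.23 + 690.8 + 477.45 + 212.4 = 10149.42
ΣP(t=0)·Q(t=0) = 591.73×12 + 5.81×125 + 466.23×1 + 6.28×96 + 10.61×50 + 35.40×6 = 7100.76 + 726.25 + 466.23 + 602.88 + 530.5 + 212.4 = 9639.02
Index = 10149.42 / 9639.02 × 100 = 105.2951

105.30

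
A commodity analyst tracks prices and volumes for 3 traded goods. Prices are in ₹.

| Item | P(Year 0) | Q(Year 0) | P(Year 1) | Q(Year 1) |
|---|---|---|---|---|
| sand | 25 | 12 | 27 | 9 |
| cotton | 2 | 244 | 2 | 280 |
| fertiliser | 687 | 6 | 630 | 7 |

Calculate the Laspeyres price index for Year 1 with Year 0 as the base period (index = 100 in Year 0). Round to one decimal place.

93.5

Laspeyres price index uses base-period quantities as weights.
ΣP(Year 1)·Q(Year 0) = 27×12 + 2×244 + 630×6 = 324 + 488 + 3780 = 4592
ΣP(Year 0)·Q(Year 0) = 25×12 + 2×244 + 687×6 = 300 + 488 + 4122 = 4910
Index = 4592 / 4910 × 100 = 93.5234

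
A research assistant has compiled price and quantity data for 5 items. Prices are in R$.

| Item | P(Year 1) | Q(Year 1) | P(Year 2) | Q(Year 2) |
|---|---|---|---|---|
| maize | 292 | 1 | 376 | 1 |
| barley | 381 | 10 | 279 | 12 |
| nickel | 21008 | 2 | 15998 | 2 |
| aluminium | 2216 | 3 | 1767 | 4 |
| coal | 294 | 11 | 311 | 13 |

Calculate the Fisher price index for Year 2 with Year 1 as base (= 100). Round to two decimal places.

78.49

Laspeyres component (base-period weights):
ΣP(Year 2)Q(Year 1) = 376×1 + 279×10 + 15998×2 + 1767×3 + 311×11 = 376 + 2790 + 31996 + 5301 + 3421 = 43884
ΣP(Year 1)Q(Year 1) = 292×1 + 381×10 + 21008×2 + 2216×3 + 294×11 = 292 + 3810 + 42016 + 6648 + 3234 = 56000
L = 43884 / 56000 × 100 = 78.3643
Paasche component (current-period weights):
ΣP(Year 2)Q(Year 2) = 376×1 + 279×12 + 15998×2 + 1767×4 + 311×13 = 376 + 3348 + 31996 + 7068 + 4043 = 46831
ΣP(Year 1)Q(Year 2) = 292×1 + 381×12 + 21008×2 + 2216×4 + 294×13 = 292 + 4572 + 42016 + 8864 + 3822 = 59566
P = 46831 / 59566 × 100 = 78.6204
Fisher = √(L × P) = √(78.3643 × 78.6204) = 78.4922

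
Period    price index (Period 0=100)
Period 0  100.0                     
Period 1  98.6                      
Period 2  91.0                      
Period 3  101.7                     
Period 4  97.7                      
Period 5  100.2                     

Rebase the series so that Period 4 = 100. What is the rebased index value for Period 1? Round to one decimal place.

100.9

Rebased(Period 1) = 98.6 / 97.7 × 100 = 100.9212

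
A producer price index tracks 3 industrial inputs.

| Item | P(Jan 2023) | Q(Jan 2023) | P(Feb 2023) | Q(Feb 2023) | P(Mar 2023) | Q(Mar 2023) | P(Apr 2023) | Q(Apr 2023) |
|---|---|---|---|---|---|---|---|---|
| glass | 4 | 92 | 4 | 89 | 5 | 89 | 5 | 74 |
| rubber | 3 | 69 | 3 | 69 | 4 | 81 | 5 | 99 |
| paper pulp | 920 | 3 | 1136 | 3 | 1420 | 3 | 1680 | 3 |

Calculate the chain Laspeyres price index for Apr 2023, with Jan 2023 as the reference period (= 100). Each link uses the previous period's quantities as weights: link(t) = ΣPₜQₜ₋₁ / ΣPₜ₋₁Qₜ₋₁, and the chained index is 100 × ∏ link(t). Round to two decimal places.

175.45

Link Jan 2023→Feb 2023:
ΣP(Feb 2023)Q(Jan 2023) = 4×92 + 3×69 + 1136×3 = 368 + 207 + 3408 = 3983
ΣP(Jan 2023)Q(Jan 2023) = 4×92 + 3×69 + 920×3 = 368 + 207 + 2760 = 3335
link = 3983/3335 = 1.194303
Link Feb 2023→Mar 2023:
ΣP(Mar 2023)Q(Feb 2023) = 5×89 + 4×69 + 1420×3 = 445 + 276 + 4260 = 4981
ΣP(Feb 2023)Q(Feb 2023) = 4×89 + 3×69 + 1136×3 = 356 + 207 + 3408 = 3971
link = 4981/3971 = 1.254344
Link Mar 2023→Apr 2023:
ΣP(Apr 2023)Q(Mar 2023) = 5×89 + 5×81 + 1680×3 = 445 + 405 + 5040 = 5890
ΣP(Mar 2023)Q(Mar 2023) = 5×89 + 4×81 + 1420×3 = 445 + 324 + 4260 = 5029
link = 5890/5029 = 1.171207
Chained index = 100 × 1.194303 × 1.254344 × 1.171207 = 175.4546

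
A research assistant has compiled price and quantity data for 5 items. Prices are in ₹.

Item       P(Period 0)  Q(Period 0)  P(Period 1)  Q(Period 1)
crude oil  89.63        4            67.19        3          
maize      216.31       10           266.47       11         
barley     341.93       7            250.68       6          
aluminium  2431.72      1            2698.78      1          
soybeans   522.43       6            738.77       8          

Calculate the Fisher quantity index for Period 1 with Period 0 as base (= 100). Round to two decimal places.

Laspeyres component (base-period weights):
ΣP(Period 0)Q(Period 1) = 89.63×3 + 216.31×11 + 341.93×6 + 2431.72×1 + 522.43×8 = 268.89 + 2379.41 + 2051.58 + 2431.72 + 4179.44 = 11311.04
ΣP(Period 0)Q(Period 0) = 89.63×4 + 216.31×10 + 341.93×7 + 2431.72×1 + 522.43×6 = 358.52 + 2163.1 + 2393.51 + 2431.72 + 3134.58 = 10481.43
L = 11311.04 / 10481.43 × 100 = 107.9150
Paasche component (current-period weights):
ΣP(Period 1)Q(Period 1) = 67.19×3 + 266.47×11 + 250.68×6 + 2698.78×1 + 738.77×8 = 201.57 + 2931.17 + 1504.08 + 2698.78 + 5910.16 = 13245.76
ΣP(Period 1)Q(Period 0) = 67.19×4 + 266.47×10 + 250.68×7 + 2698.78×1 + 738.77×6 = 268.76 + 2664.7 + 1754.76 + 2698.78 + 4432.62 = 11819.62
P = 13245.76 / 11819.62 × 100 = 112.0659
Fisher = √(L × P) = √(107.9150 × 112.0659) = 109.9709

109.97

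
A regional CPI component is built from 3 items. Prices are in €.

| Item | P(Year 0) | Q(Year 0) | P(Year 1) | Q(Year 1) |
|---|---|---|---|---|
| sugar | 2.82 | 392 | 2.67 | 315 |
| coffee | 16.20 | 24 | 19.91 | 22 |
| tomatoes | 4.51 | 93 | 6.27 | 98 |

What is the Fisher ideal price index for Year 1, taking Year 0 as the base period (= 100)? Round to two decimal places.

Laspeyres component (base-period weights):
ΣP(Year 1)Q(Year 0) = 2.67×392 + 19.91×24 + 6.27×93 = 1046.64 + 477.84 + 583.11 = 2107.59
ΣP(Year 0)Q(Year 0) = 2.82×392 + 16.20×24 + 4.51×93 = 1105.44 + 388.8 + 419.43 = 1913.67
L = 2107.59 / 1913.67 × 100 = 110.1334
Paasche component (current-period weights):
ΣP(Year 1)Q(Year 1) = 2.67×315 + 19.91×22 + 6.27×98 = 841.05 + 438.02 + 614.46 = 1893.53
ΣP(Year 0)Q(Year 1) = 2.82×315 + 16.20×22 + 4.51×98 = 888.3 + 356.4 + 441.98 = 1686.68
P = 1893.53 / 1686.68 × 100 = 112.2637
Fisher = √(L × P) = √(110.1334 × 112.2637) = 111.1935

111.19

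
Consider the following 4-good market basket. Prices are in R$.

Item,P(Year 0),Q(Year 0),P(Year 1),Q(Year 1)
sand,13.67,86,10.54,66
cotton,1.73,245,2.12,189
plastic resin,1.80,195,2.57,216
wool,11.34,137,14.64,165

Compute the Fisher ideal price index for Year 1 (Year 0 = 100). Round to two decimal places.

Laspeyres component (base-period weights):
ΣP(Year 1)Q(Year 0) = 10.54×86 + 2.12×245 + 2.57×195 + 14.64×137 = 906.44 + 519.4 + 501.15 + 2005.68 = 3932.67
ΣP(Year 0)Q(Year 0) = 13.67×86 + 1.73×245 + 1.80×195 + 11.34×137 = 1175.62 + 423.85 + 351 + 1553.58 = 3504.05
L = 3932.67 / 3504.05 × 100 = 112.2321
Paasche component (current-period weights):
ΣP(Year 1)Q(Year 1) = 10.54×66 + 2.12×189 + 2.57×216 + 14.64×165 = 695.64 + 400.68 + 555.12 + 2415.6 = 4067.04
ΣP(Year 0)Q(Year 1) = 13.67×66 + 1.73×189 + 1.80×216 + 11.34×165 = 902.22 + 326.97 + 388.8 + 1871.1 = 3489.09
P = 4067.04 / 3489.09 × 100 = 116.5645
Fisher = √(L × P) = √(112.2321 × 116.5645) = 114.3778

114.38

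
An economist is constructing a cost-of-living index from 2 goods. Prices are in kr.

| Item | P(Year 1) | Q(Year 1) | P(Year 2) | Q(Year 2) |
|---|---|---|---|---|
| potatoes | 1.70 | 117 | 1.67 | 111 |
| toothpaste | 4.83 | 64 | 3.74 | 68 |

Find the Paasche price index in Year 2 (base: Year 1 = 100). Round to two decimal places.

85.02

Paasche price index uses current-period quantities as weights.
ΣP(Year 2)·Q(Year 2) = 1.67×111 + 3.74×68 = 185.37 + 254.32 = 439.69
ΣP(Year 1)·Q(Year 2) = 1.70×111 + 4.83×68 = 188.7 + 328.44 = 517.14
Index = 439.69 / 517.14 × 100 = 85.0234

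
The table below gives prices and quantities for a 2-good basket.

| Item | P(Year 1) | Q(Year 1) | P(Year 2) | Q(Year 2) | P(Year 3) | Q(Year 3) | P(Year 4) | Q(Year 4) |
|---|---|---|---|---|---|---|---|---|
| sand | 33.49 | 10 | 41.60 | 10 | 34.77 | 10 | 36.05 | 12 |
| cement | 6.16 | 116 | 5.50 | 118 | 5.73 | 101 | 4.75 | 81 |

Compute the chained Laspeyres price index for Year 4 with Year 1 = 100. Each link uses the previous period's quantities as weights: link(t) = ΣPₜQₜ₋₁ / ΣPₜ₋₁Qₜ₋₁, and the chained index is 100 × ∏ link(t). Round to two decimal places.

Link Year 1→Year 2:
ΣP(Year 2)Q(Year 1) = 41.60×10 + 5.50×116 = 416 + 638 = 1054
ΣP(Year 1)Q(Year 1) = 33.49×10 + 6.16×116 = 334.9 + 714.56 = 1049.46
link = 1054/1049.46 = 1.004326
Link Year 2→Year 3:
ΣP(Year 3)Q(Year 2) = 34.77×10 + 5.73×118 = 347.7 + 676.14 = 1023.84
ΣP(Year 2)Q(Year 2) = 41.60×10 + 5.50×118 = 416 + 649 = 1065
link = 1023.84/1065 = 0.961352
Link Year 3→Year 4:
ΣP(Year 4)Q(Year 3) = 36.05×10 + 4.75×101 = 360.5 + 479.75 = 840.25
ΣP(Year 3)Q(Year 3) = 34.77×10 + 5.73×101 = 347.7 + 578.73 = 926.43
link = 840.25/926.43 = 0.906976
Chained index = 100 × 1.004326 × 0.961352 × 0.906976 = 87.5695

87.57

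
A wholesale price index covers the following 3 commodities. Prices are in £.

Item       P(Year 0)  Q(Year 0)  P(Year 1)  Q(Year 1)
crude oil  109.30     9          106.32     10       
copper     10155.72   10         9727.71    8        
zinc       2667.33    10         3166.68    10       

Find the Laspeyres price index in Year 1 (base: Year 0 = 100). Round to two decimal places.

100.53

Laspeyres price index uses base-period quantities as weights.
ΣP(Year 1)·Q(Year 0) = 106.32×9 + 9727.71×10 + 3166.68×10 = 956.88 + 97277.1 + 31666.8 = 129900.78
ΣP(Year 0)·Q(Year 0) = 109.30×9 + 10155.72×10 + 2667.33×10 = 983.7 + 101557.2 + 26673.3 = 129214.2
Index = 129900.78 / 129214.2 × 100 = 100.5314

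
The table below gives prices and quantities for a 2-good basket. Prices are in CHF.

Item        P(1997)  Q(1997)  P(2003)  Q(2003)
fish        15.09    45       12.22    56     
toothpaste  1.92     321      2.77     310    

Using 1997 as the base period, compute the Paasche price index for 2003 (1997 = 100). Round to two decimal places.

Paasche price index uses current-period quantities as weights.
ΣP(2003)·Q(2003) = 12.22×56 + 2.77×310 = 684.32 + 858.7 = 1543.02
ΣP(1997)·Q(2003) = 15.09×56 + 1.92×310 = 845.04 + 595.2 = 1440.24
Index = 1543.02 / 1440.24 × 100 = 107.1363

107.14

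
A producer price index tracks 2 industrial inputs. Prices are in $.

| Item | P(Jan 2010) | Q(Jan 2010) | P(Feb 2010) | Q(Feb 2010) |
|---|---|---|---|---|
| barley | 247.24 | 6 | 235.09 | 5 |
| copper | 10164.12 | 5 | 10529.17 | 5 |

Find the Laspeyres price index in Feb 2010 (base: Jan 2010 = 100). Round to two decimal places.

103.35

Laspeyres price index uses base-period quantities as weights.
ΣP(Feb 2010)·Q(Jan 2010) = 235.09×6 + 10529.17×5 = 1410.54 + 52645.85 = 54056.39
ΣP(Jan 2010)·Q(Jan 2010) = 247.24×6 + 10164.12×5 = 1483.44 + 50820.6 = 52304.04
Index = 54056.39 / 52304.04 × 100 = 103.3503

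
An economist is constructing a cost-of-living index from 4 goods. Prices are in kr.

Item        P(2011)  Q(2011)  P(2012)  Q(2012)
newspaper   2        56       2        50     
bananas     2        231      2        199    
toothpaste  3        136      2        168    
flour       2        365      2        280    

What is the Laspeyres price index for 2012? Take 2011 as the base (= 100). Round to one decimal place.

92.1

Laspeyres price index uses base-period quantities as weights.
ΣP(2012)·Q(2011) = 2×56 + 2×231 + 2×136 + 2×365 = 112 + 462 + 272 + 730 = 1576
ΣP(2011)·Q(2011) = 2×56 + 2×231 + 3×136 + 2×365 = 112 + 462 + 408 + 730 = 1712
Index = 1576 / 1712 × 100 = 92.0561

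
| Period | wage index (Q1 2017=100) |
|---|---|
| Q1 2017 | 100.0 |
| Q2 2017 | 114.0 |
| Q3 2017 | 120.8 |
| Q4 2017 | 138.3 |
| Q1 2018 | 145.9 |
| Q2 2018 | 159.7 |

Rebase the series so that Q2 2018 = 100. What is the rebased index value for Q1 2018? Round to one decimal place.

Rebased(Q1 2018) = 145.9 / 159.7 × 100 = 91.3588

91.4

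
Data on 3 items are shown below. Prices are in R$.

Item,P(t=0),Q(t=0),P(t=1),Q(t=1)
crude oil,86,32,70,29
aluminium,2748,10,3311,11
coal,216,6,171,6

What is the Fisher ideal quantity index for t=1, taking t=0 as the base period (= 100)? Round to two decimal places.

Laspeyres component (base-period weights):
ΣP(t=0)Q(t=1) = 86×29 + 2748×11 + 216×6 = 2494 + 30228 + 1296 = 34018
ΣP(t=0)Q(t=0) = 86×32 + 2748×10 + 216×6 = 2752 + 27480 + 1296 = 31528
L = 34018 / 31528 × 100 = 107.8977
Paasche component (current-period weights):
ΣP(t=1)Q(t=1) = 70×29 + 3311×11 + 171×6 = 2030 + 36421 + 1026 = 39477
ΣP(t=1)Q(t=0) = 70×32 + 3311×10 + 171×6 = 2240 + 33110 + 1026 = 36376
P = 39477 / 36376 × 100 = 108.5249
Fisher = √(L × P) = √(107.8977 × 108.5249) = 108.2108

108.21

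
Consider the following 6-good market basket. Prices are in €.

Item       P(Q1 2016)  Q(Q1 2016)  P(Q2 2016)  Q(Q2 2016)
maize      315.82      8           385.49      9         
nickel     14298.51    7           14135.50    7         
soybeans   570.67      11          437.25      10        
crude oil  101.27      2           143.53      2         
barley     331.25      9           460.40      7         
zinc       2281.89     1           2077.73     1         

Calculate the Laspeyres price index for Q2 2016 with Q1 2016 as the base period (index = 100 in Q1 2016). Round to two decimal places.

99.12

Laspeyres price index uses base-period quantities as weights.
ΣP(Q2 2016)·Q(Q1 2016) = 385.49×8 + 14135.50×7 + 437.25×11 + 143.53×2 + 460.40×9 + 2077.73×1 = 3083.92 + 98948.5 + 4809.75 + 287.06 + 4143.6 + 2077.73 = 113350.56
ΣP(Q1 2016)·Q(Q1 2016) = 315.82×8 + 14298.51×7 + 570.67×11 + 101.27×2 + 331.25×9 + 2281.89×1 = 2526.56 + 100089.57 + 6277.37 + 202.54 + 2981.25 + 2281.89 = 114359.18
Index = 113350.56 / 114359.18 × 100 = 99.1180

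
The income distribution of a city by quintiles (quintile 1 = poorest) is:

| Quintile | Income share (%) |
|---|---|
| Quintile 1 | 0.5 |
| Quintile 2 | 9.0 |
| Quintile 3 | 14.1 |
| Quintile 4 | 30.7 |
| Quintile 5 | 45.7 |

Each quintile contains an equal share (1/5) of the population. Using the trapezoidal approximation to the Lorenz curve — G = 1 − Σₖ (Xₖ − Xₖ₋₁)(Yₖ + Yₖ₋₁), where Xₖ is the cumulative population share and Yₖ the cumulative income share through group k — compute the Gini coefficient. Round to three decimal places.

Cumulative income shares Yₖ: 0.0050, 0.0950, 0.2360, 0.5430, 1.0000
Σ (Xₖ−Xₖ₋₁)(Yₖ+Yₖ₋₁) = (1/5)(0.0050+0.0000) + (1/5)(0.0950+0.0050) + (1/5)(0.2360+0.0950) + (1/5)(0.5430+0.2360) + (1/5)(1.0000+0.5430)
  = 0.0010 + 0.0200 + 0.0662 + 0.1558 + 0.3086 = 0.5516
G = 1 − 0.5516 = 0.4484

0.448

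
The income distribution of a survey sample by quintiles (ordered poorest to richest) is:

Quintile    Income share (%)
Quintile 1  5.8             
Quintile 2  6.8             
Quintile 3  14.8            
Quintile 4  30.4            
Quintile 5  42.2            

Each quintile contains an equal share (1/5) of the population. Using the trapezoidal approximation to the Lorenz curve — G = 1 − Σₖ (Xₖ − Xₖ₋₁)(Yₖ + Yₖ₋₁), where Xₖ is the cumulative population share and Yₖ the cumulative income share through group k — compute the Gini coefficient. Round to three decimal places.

Cumulative income shares Yₖ: 0.0580, 0.1260, 0.2740, 0.5780, 1.0000
Σ (Xₖ−Xₖ₋₁)(Yₖ+Yₖ₋₁) = (1/5)(0.0580+0.0000) + (1/5)(0.1260+0.0580) + (1/5)(0.2740+0.1260) + (1/5)(0.5780+0.2740) + (1/5)(1.0000+0.5780)
  = 0.0116 + 0.0368 + 0.0800 + 0.1704 + 0.3156 = 0.6144
G = 1 − 0.6144 = 0.3856

0.386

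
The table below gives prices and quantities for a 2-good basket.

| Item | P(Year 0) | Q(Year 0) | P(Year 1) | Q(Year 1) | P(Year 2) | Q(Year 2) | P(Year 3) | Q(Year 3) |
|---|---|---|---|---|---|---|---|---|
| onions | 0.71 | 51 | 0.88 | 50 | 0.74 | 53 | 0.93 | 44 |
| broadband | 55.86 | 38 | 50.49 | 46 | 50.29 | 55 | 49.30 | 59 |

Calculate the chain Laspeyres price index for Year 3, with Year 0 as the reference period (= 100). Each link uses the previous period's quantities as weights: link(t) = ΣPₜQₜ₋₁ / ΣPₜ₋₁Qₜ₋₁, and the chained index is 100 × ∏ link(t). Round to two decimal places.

Link Year 0→Year 1:
ΣP(Year 1)Q(Year 0) = 0.88×51 + 50.49×38 = 44.88 + 1918.62 = 1963.5
ΣP(Year 0)Q(Year 0) = 0.71×51 + 55.86×38 = 36.21 + 2122.68 = 2158.89
link = 1963.5/2158.89 = 0.909495
Link Year 1→Year 2:
ΣP(Year 2)Q(Year 1) = 0.74×50 + 50.29×46 = 37 + 2313.34 = 2350.34
ΣP(Year 1)Q(Year 1) = 0.88×50 + 50.49×46 = 44 + 2322.54 = 2366.54
link = 2350.34/2366.54 = 0.993155
Link Year 2→Year 3:
ΣP(Year 3)Q(Year 2) = 0.93×53 + 49.30×55 = 49.29 + 2711.5 = 2760.79
ΣP(Year 2)Q(Year 2) = 0.74×53 + 50.29×55 = 39.22 + 2765.95 = 2805.17
link = 2760.79/2805.17 = 0.984179
Chained index = 100 × 0.909495 × 0.993155 × 0.984179 = 88.8979

88.90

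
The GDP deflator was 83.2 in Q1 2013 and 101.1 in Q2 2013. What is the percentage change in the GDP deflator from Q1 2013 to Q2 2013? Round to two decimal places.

21.51%

Change = (101.1 − 83.2) / 83.2 × 100
       = 17.9 / 83.2 × 100 = 21.5144%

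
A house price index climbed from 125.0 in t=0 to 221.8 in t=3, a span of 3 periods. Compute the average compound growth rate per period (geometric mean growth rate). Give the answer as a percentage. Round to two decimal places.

21.06%

Growth factor = (221.8/125.0)^(1/3) = (1.774400)^(1/3) = 1.210646
Growth rate = 1.210646 − 1 = 0.210646 = 21.0646%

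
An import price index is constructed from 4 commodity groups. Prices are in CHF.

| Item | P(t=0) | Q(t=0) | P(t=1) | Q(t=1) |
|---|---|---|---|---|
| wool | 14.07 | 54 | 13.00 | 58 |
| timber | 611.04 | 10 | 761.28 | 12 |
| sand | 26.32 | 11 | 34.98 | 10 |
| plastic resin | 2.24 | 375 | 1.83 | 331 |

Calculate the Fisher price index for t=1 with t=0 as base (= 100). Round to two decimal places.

117.90

Laspeyres component (base-period weights):
ΣP(t=1)Q(t=0) = 13.00×54 + 761.28×10 + 34.98×11 + 1.83×375 = 702 + 7612.8 + 384.78 + 686.25 = 9385.83
ΣP(t=0)Q(t=0) = 14.07×54 + 611.04×10 + 26.32×11 + 2.24×375 = 759.78 + 6110.4 + 289.52 + 840 = 7999.7
L = 9385.83 / 7999.7 × 100 = 117.3273
Paasche component (current-period weights):
ΣP(t=1)Q(t=1) = 13.00×58 + 761.28×12 + 34.98×10 + 1.83×331 = 754 + 9135.36 + 349.8 + 605.73 = 10844.89
ΣP(t=0)Q(t=1) = 14.07×58 + 611.04×12 + 26.32×10 + 2.24×331 = 816.06 + 7332.48 + 263.2 + 741.44 = 9153.18
P = 10844.89 / 9153.18 × 100 = 118.4822
Fisher = √(L × P) = √(117.3273 × 118.4822) = 117.9033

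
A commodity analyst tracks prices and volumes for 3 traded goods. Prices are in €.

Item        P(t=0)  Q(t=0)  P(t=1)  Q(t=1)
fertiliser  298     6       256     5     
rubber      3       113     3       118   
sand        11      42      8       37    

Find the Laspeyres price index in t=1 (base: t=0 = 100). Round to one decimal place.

85.4

Laspeyres price index uses base-period quantities as weights.
ΣP(t=1)·Q(t=0) = 256×6 + 3×113 + 8×42 = 1536 + 339 + 336 = 2211
ΣP(t=0)·Q(t=0) = 298×6 + 3×113 + 11×42 = 1788 + 339 + 462 = 2589
Index = 2211 / 2589 × 100 = 85.3998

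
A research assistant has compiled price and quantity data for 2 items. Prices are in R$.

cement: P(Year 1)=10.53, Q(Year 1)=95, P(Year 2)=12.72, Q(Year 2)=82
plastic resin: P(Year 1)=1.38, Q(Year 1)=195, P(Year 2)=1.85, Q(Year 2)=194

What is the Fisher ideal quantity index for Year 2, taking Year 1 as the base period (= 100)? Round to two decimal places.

89.23

Laspeyres component (base-period weights):
ΣP(Year 1)Q(Year 2) = 10.53×82 + 1.38×194 = 863.46 + 267.72 = 1131.18
ΣP(Year 1)Q(Year 1) = 10.53×95 + 1.38×195 = 1000.35 + 269.1 = 1269.45
L = 1131.18 / 1269.45 × 100 = 89.1079
Paasche component (current-period weights):
ΣP(Year 2)Q(Year 2) = 12.72×82 + 1.85×194 = 1043.04 + 358.9 = 1401.94
ΣP(Year 2)Q(Year 1) = 12.72×95 + 1.85×195 = 1208.4 + 360.75 = 1569.15
P = 1401.94 / 1569.15 × 100 = 89.3439
Fisher = √(L × P) = √(89.1079 × 89.3439) = 89.2258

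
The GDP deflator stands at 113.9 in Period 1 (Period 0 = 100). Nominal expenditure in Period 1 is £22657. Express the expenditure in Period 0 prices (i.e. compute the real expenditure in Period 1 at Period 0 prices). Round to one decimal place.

19892.0

Real = Nominal ÷ (Index/100) = 22657 ÷ (113.9/100)
     = 22657 ÷ 1.139 = 19892.0105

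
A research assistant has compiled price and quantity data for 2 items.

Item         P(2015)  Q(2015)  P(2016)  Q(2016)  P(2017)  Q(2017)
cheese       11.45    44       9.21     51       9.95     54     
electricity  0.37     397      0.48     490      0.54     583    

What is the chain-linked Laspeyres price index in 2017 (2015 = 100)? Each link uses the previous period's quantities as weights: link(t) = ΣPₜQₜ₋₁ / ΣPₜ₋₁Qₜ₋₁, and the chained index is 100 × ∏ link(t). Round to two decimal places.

Link 2015→2016:
ΣP(2016)Q(2015) = 9.21×44 + 0.48×397 = 405.24 + 190.56 = 595.8
ΣP(2015)Q(2015) = 11.45×44 + 0.37×397 = 503.8 + 146.89 = 650.69
link = 595.8/650.69 = 0.915643
Link 2016→2017:
ΣP(2017)Q(2016) = 9.95×51 + 0.54×490 = 507.45 + 264.6 = 772.05
ΣP(2016)Q(2016) = 9.21×51 + 0.48×490 = 469.71 + 235.2 = 704.91
link = 772.05/704.91 = 1.095246
Chained index = 100 × 0.915643 × 1.095246 = 100.2855

100.29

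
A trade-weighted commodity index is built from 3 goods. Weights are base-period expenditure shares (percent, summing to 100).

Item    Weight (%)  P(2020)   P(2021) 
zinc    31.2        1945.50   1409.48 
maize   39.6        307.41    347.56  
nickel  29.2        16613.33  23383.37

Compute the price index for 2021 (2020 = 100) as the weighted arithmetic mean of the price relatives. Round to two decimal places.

zinc: 31.2 × (1409.48/1945.50) = 31.2 × 0.724482 = 22.6038
maize: 39.6 × (347.56/307.41) = 39.6 × 1.130607 = 44.7721
nickel: 29.2 × (23383.37/16613.33) = 29.2 × 1.407507 = 41.0992
Index = Σ wᵢ·(p₁ᵢ/p₀ᵢ) = 22.6038 + 44.7721 + 41.0992 = 108.4751

108.48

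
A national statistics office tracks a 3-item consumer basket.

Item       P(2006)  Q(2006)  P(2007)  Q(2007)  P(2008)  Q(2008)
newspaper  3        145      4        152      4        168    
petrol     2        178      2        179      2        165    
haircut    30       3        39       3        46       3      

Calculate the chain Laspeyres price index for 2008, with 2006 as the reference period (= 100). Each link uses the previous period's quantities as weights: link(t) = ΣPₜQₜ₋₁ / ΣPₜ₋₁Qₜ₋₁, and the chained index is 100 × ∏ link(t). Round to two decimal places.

Link 2006→2007:
ΣP(2007)Q(2006) = 4×145 + 2×178 + 39×3 = 580 + 356 + 117 = 1053
ΣP(2006)Q(2006) = 3×145 + 2×178 + 30×3 = 435 + 356 + 90 = 881
link = 1053/881 = 1.195233
Link 2007→2008:
ΣP(2008)Q(2007) = 4×152 + 2×179 + 46×3 = 608 + 358 + 138 = 1104
ΣP(2007)Q(2007) = 4×152 + 2×179 + 39×3 = 608 + 358 + 117 = 1083
link = 1104/1083 = 1.019391
Chained index = 100 × 1.195233 × 1.019391 = 121.8409

121.84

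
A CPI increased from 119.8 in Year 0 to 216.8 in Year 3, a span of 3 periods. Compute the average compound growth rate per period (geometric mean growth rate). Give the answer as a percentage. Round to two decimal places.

21.86%

Growth factor = (216.8/119.8)^(1/3) = (1.809683)^(1/3) = 1.218618
Growth rate = 1.218618 − 1 = 0.218618 = 21.8618%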